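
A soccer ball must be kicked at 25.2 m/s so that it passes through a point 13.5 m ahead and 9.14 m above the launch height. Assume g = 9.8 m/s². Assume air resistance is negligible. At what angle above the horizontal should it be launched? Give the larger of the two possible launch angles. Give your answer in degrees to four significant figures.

Trajectory: y = x tanθ − g x² (1 + tan²θ)/(2v₀²). With x = 13.5, y = 9.14, v₀ = 25.2, g = 9.80:
1.406 tan²θ − 13.5 tanθ + (10.55) = 0.
tanθ = [13.5 ± √(13.5² − 4 × 1.406 × (10.55))] / (2 × 1.406) = (13.5 ± 11.09) / 2.813, giving tanθ = 0.8579 or 8.742.
θ = 40.63° or 83.47°; the larger is 83.47°.

83.47°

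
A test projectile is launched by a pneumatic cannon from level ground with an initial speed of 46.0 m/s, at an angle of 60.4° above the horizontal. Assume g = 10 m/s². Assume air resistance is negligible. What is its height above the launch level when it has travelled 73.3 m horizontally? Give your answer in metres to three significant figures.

Components: vₓ = 46.00 cos 60.4° = 22.72 m/s, v_y0 = 46.00 sin 60.4° = 40.00 m/s.
x = vₓ t ⇒ t = 73.3/22.72 = 3.226 s.
Height: y = v_y0 t − ½ g t² = 40.00 × 3.226 − 5.000 × 3.226² = 129.0 − 52.04 = 76.99 m.

77.0 m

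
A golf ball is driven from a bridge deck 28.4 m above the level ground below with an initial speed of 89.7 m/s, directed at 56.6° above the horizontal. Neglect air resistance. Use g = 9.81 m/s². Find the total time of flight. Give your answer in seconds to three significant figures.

Horizontal component vₓ = 89.70 cos 56.6° = 49.38 m/s; vertical v_y0 = 89.70 sin 56.6° = 74.89 m/s.
Vertical motion (up positive, ground at y = 0): 4.905 t² − (74.89) t − 28.4 = 0, so t = (74.89 + √(74.89² + 2·9.81·28.4)) / 9.81 = (74.89 + 78.52) / 9.81 = 15.64 s.

15.6 s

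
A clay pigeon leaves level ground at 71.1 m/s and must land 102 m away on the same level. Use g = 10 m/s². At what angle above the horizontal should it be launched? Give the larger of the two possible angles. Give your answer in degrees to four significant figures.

Level-ground range R = v₀² sin(2θ)/g ⇒ sin(2θ) = gR/v₀² = 10.0 × 102 / 71.1² = 0.2018.
2θ = 11.64° or 180° − 11.64° = 168.4°, so θ = 5.820° or 84.18°.
The larger angle is 84.18°.

84.18°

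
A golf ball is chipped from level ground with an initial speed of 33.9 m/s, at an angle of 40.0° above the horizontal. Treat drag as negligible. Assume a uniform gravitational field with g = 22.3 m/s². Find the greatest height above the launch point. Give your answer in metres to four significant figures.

Resolve: vₓ = 33.90 cos 40.0° = 25.97 m/s and v_y0 = 33.90 sin 40.0° = 21.79 m/s.
Maximum height: H = v_y0² / (2g) = 21.79² / (2 × 22.3) = 10.65 m.

10.65 m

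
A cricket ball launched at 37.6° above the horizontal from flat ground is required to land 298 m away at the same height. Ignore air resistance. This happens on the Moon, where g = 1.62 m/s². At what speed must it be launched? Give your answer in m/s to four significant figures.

From R = (v₀² / g) sin 2θ: v₀ = √(gR / sin 2θ).
v₀ = √(1.62 × 298 / sin 75.20°) = √(482.8 / 0.9668) = √499.33 = 22.35 m/s.

22.35 m/s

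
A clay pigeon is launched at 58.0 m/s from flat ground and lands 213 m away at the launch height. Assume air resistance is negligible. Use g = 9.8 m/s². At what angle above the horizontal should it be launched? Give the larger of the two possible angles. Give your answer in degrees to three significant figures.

70.8°

R = v₀² sin 2θ / g gives sin 2θ = gR/v₀² = 9.80·213/58.0² = 0.6205.
2θ = 38.35° or 180° − 38.35° = 141.6°, so θ = 19.18° or 70.82°.
The larger angle is 70.82°.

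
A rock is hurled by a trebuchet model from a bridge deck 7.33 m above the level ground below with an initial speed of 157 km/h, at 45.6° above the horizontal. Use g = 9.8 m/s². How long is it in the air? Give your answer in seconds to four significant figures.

6.586 s

Convert: 157 km/h = 157/3.6 = 43.61 m/s.
Components: vₓ = 43.61 cos 45.6° = 30.51 m/s, v_y0 = 43.61 sin 45.6° = 31.16 m/s.
With up positive and y = 0 at the ground: y(t) = 7.33 + (31.16) t − 4.900 t². Setting y = 0 and taking the positive root: t = [31.16 + √(31.16² + 2·9.80·7.33)] / 9.80 = (31.16 + 33.38) / 9.80 = 6.586 s.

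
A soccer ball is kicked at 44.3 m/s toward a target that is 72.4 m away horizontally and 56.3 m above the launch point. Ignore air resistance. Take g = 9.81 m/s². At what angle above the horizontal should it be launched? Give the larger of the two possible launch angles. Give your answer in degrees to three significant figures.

Trajectory: y = x tanθ − g x² (1 + tan²θ)/(2v₀²). With x = 72.4, y = 56.3, v₀ = 44.3, g = 9.81:
13.10 tan²θ − 72.4 tanθ + (69.40) = 0.
tanθ = [72.4 ± √(72.4² − 4 × 13.10 × (69.40))] / (2 × 13.10) = (72.4 ± 40.06) / 26.20, giving tanθ = 1.234 or 4.292.
θ = 50.98° or 76.88°; the larger is 76.88°.

76.9°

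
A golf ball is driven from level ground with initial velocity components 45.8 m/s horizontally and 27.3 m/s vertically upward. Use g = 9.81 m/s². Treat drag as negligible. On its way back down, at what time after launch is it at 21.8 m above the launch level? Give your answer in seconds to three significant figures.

Require v_y0 t − ½ g t² = 21.8, i.e. 4.905 t² − 27.30 t + 21.8 = 0.
t = [27.30 ± √(27.30² − 2·9.81·21.8)] / 9.81 = (27.30 ± 17.82) / 9.81, so t = 0.9663 s or t = 4.599 s.
The descending-branch root is 4.599 s.

4.60 s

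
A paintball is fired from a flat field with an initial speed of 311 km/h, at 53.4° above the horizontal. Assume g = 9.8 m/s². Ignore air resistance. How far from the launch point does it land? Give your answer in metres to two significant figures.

730 m

Convert: 311 km/h = 311/3.6 = 86.39 m/s.
Components: vₓ = 86.39 cos 53.4° = 51.51 m/s, v_y0 = 86.39 sin 53.4° = 69.35 m/s.
Time aloft: T = 2 v_y0 / g = 2 × 69.35 / 9.80 = 14.15 s.
Horizontal distance R = vₓ T = 51.51 × 14.15 = 729.0 m.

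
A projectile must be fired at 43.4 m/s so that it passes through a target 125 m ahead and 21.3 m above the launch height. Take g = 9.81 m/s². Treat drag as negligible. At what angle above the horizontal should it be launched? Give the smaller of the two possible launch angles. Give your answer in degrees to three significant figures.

31.9°

Trajectory: y = x tanθ − g x² (1 + tan²θ)/(2v₀²). With x = 125, y = 21.3, v₀ = 43.4, g = 9.81:
40.69 tan²θ − 125 tanθ + (61.99) = 0.
tanθ = [125 ± √(125² − 4 × 40.69 × (61.99))] / (2 × 40.69) = (125 ± 74.40) / 81.38, giving tanθ = 0.6217 or 2.450.
θ = 31.87° or 67.80°; the smaller is 31.87°.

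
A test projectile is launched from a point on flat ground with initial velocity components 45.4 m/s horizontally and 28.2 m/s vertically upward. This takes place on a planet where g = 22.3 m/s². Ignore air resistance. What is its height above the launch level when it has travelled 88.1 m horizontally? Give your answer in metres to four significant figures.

At x = 88.1 m, t = x/vₓ = 88.1/45.40 = 1.941 s.
Height: y = v_y0 t − ½ g t² = 28.20 × 1.941 − 11.15 × 1.941² = 54.72 − 41.99 = 12.74 m.

12.74 m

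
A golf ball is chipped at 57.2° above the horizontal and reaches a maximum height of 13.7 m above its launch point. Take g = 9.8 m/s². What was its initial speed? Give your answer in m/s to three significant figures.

At the peak v_y = 0, so v_y0 = √(2gH) = √(2 × 9.80 × 13.7) = 16.39 m/s.
v_y0 = v₀ sin θ ⇒ v₀ = 16.39 / sin 57.2° = 19.49 m/s.

19.5 m/s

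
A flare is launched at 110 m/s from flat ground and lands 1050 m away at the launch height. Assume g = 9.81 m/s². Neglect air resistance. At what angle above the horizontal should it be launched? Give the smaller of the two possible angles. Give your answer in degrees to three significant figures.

R = v₀² sin 2θ / g gives sin 2θ = gR/v₀² = 9.81·1050/110² = 0.8513.
2θ = 58.35° or 180° − 58.35° = 121.6°, so θ = 29.18° or 60.82°.
The smaller angle is 29.18°.

29.2°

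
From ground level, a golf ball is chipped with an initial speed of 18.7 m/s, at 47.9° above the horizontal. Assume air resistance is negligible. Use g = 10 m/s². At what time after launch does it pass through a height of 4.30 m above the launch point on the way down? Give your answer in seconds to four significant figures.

2.420 s

Components: vₓ = 18.70 cos 47.9° = 12.54 m/s, v_y0 = 18.70 sin 47.9° = 13.87 m/s.
Set y = v_y0 t − ½ g t² = 4.30: 5.000 t² − 13.87 t + 4.30 = 0.
Quadratic formula: t = (13.87 ± √106.51) / 10.0 = (13.87 ± 10.32) / 10.0 → t = 0.3554 s or 2.420 s.
The descending-branch root is 2.420 s.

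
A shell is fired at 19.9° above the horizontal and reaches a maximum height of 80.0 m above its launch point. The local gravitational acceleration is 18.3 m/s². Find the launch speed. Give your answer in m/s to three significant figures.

At the peak v_y = 0, so v_y0 = √(2gH) = √(2 × 18.3 × 80.0) = 54.11 m/s.
v_y0 = v₀ sin θ ⇒ v₀ = 54.11 / sin 19.9° = 159.0 m/s.

159 m/s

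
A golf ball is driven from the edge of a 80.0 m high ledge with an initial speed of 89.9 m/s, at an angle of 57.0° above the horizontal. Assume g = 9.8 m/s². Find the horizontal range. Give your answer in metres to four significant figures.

802.2 m

Components: vₓ = 89.90 cos 57.0° = 48.96 m/s, v_y0 = 89.90 sin 57.0° = 75.40 m/s.
Vertical motion (up positive, ground at y = 0): 4.900 t² − (75.40) t − 80.0 = 0, so t = (75.40 + √(75.40² + 2·9.80·80.0)) / 9.80 = (75.40 + 85.16) / 9.80 = 16.38 s.
Horizontal distance: R = vₓ t = 48.96 × 16.38 = 802.2 m.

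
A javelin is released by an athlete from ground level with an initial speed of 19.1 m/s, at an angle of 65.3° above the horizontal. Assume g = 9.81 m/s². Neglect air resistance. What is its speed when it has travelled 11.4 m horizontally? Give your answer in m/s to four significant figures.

Horizontal component vₓ = 19.10 cos 65.3° = 7.981 m/s; vertical v_y0 = 19.10 sin 65.3° = 17.35 m/s.
Time to reach x = 11.4 m: t = x/vₓ = 11.4/7.981 = 1.428 s.
Vertical velocity there: v_y = v_y0 − g t = 17.35 − 9.81 × 1.428 = 3.340 m/s.
Speed: √(vₓ² + v_y²) = √(7.981² + 3.340²) = 8.652 m/s.

8.652 m/s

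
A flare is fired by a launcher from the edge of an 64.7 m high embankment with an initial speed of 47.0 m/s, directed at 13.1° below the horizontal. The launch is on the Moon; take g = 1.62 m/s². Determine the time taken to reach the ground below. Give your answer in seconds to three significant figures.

Components: vₓ = 47.00 cos 13.1° = 45.78 m/s, v_y0 = −10.65 m/s (downward).
The projectile lands when y = 64.7 + (−10.65) t − ½·1.62·t² = 0. Positive root: t = (−10.65 + √(10.65² + 2·1.62·64.7)) / 1.62 = (−10.65 + 17.98) / 1.62 = 4.520 s.

4.52 s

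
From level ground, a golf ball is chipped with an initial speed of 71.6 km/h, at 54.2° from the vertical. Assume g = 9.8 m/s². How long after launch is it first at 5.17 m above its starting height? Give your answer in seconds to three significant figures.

0.592 s

Convert: 71.6 km/h = 71.6/3.6 = 19.89 m/s.
Components: vₓ = 19.89 sin 54.2° = 16.13 m/s, v_y0 = 19.89 cos 54.2° = 11.63 m/s.
Height y(t) = 11.63 t − 4.900 t² = 5.17 gives 4.900 t² − 11.63 t + 5.17 = 0.
t = [11.63 ± √(11.63² − 2·9.80·5.17)] / 9.80 = (11.63 ± 5.833) / 9.80, so t = 0.5920 s or t = 1.782 s.
The first (ascending) time is 0.5920 s.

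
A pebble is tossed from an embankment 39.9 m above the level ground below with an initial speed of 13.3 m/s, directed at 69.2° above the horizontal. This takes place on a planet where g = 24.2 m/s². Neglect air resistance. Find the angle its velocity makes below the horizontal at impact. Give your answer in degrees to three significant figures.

84.1°

vₓ = 13.30 cos 69.2° = 4.723 m/s; v_y0 = 13.30 sin 69.2° = 12.43 m/s.
Vertical motion (up positive, ground at y = 0): 12.10 t² − (12.43) t − 39.9 = 0, so t = (12.43 + √(12.43² + 2·24.2·39.9)) / 24.2 = (12.43 + 45.67) / 24.2 = 2.401 s.
At impact: v_y = v_y0 − g t = −45.67 m/s; vₓ = 4.723 m/s.
Angle below horizontal: arctan(|v_y|/vₓ) = arctan(45.67/4.723) = 84.10°.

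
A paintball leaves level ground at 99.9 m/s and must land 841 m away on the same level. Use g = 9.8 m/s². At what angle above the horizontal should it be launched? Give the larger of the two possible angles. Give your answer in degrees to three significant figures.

62.2°

R = v₀² sin 2θ / g gives sin 2θ = gR/v₀² = 9.80·841/99.9² = 0.8258.
2θ = 55.67° or 180° − 55.67° = 124.3°, so θ = 27.84° or 62.16°.
The larger angle is 62.16°.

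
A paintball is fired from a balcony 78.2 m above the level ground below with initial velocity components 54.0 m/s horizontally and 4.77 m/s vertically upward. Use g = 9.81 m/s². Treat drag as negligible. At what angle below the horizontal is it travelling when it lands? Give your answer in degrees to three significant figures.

With up positive and y = 0 at the ground: y(t) = 78.2 + (4.770) t − 4.905 t². Setting y = 0 and taking the positive root: t = [4.770 + √(4.770² + 2·9.81·78.2)] / 9.81 = (4.770 + 39.46) / 9.81 = 4.509 s.
At impact: v_y = v_y0 − g t = −39.46 m/s; vₓ = 54.00 m/s.
Angle below horizontal: arctan(|v_y|/vₓ) = arctan(39.46/54.00) = 36.16°.

36.2°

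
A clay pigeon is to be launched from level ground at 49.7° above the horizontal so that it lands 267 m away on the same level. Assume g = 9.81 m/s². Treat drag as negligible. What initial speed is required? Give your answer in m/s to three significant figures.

From R = (v₀² / g) sin 2θ: v₀ = √(gR / sin 2θ).
v₀ = √(9.81 × 267 / sin 99.40°) = √(2619 / 0.9866) = √2654.9 = 51.53 m/s.

51.5 m/s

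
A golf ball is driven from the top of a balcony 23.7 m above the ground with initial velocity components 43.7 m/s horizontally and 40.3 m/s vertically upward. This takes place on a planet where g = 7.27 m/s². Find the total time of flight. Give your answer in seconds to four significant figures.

11.65 s

The projectile lands when y = 23.7 + (40.30) t − ½·7.27·t² = 0. Positive root: t = (40.30 + √(40.30² + 2·7.27·23.7)) / 7.27 = (40.30 + 44.37) / 7.27 = 11.65 s.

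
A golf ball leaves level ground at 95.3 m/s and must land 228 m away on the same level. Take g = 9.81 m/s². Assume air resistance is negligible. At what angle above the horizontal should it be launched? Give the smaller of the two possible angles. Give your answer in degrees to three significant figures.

From R = (v₀²/g) sin 2θ: sin 2θ = 9.81 × 228 / 9082.1 = 0.2463.
2θ = 14.26° or 180° − 14.26° = 165.7°, so θ = 7.129° or 82.87°.
The smaller angle is 7.129°.

7.13°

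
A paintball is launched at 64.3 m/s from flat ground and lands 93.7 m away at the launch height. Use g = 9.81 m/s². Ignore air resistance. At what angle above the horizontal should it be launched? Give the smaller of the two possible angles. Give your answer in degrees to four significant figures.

6.423°

From R = (v₀²/g) sin 2θ: sin 2θ = 9.81 × 93.7 / 4134.5 = 0.2223.
2θ = 12.85° or 180° − 12.85° = 167.2°, so θ = 6.423° or 83.58°.
The smaller angle is 6.423°.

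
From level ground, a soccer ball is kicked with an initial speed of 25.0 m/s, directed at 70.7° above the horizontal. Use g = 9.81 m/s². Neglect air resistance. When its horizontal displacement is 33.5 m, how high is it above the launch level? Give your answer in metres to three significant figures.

Components: vₓ = 25.00 cos 70.7° = 8.263 m/s, v_y0 = 25.00 sin 70.7° = 23.60 m/s.
Time to reach x = 33.5 m: t = x/vₓ = 33.5/8.263 = 4.054 s.
Height: y = v_y0 t − ½ g t² = 23.60 × 4.054 − 4.905 × 4.054² = 95.66 − 80.62 = 15.04 m.

15.0 m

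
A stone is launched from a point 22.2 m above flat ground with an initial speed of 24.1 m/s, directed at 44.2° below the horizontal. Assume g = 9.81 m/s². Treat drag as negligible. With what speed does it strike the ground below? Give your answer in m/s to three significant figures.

31.9 m/s

vₓ = 24.10 cos 44.2° = 17.28 m/s; v_y0 = −16.80 m/s (downward).
With up positive and y = 0 at the ground: y(t) = 22.2 + (−16.80) t − 4.905 t². Setting y = 0 and taking the positive root: t = [−16.80 + √(16.80² + 2·9.81·22.2)] / 9.81 = (−16.80 + 26.79) / 9.81 = 1.018 s.
Vertical velocity at impact: v_y = v_y0 − g t = −16.80 − 9.81 × 1.018 = −26.79 m/s.
Speed: |v| = √(vₓ² + v_y²) = √(17.28² + 26.79²) = 31.88 m/s.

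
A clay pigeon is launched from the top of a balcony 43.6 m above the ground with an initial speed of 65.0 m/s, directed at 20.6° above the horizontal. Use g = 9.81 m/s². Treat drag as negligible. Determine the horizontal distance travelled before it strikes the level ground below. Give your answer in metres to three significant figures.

372 m

Resolve: vₓ = 65.00 cos 20.6° = 60.84 m/s and v_y0 = 65.00 sin 20.6° = 22.87 m/s.
The projectile lands when y = 43.6 + (22.87) t − ½·9.81·t² = 0. Positive root: t = (22.87 + √(22.87² + 2·9.81·43.6)) / 9.81 = (22.87 + 37.13) / 9.81 = 6.116 s.
Horizontal distance: R = vₓ t = 60.84 × 6.116 = 372.1 m.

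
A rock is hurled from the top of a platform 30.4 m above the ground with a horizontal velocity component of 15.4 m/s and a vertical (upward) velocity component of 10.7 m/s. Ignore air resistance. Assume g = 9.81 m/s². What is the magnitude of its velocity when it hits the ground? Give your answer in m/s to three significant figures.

The projectile lands when y = 30.4 + (10.70) t − ½·9.81·t² = 0. Positive root: t = (10.70 + √(10.70² + 2·9.81·30.4)) / 9.81 = (10.70 + 26.66) / 9.81 = 3.809 s.
Vertical velocity at impact: v_y = v_y0 − g t = 10.70 − 9.81 × 3.809 = −26.66 m/s.
Speed: |v| = √(vₓ² + v_y²) = √(15.40² + 26.66²) = 30.79 m/s.

30.8 m/s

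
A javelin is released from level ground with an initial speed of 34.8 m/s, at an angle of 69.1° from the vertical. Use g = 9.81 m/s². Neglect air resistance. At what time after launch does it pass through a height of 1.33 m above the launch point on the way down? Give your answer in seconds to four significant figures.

Components: vₓ = 34.80 sin 69.1° = 32.51 m/s, v_y0 = 34.80 cos 69.1° = 12.41 m/s.
Require v_y0 t − ½ g t² = 1.33, i.e. 4.905 t² − 12.41 t + 1.33 = 0.
Quadratic formula: t = (12.41 ± √128.02) / 9.81 = (12.41 ± 11.31) / 9.81 → t = 0.1121 s or 2.419 s.
The descending-branch root is 2.419 s.

2.419 s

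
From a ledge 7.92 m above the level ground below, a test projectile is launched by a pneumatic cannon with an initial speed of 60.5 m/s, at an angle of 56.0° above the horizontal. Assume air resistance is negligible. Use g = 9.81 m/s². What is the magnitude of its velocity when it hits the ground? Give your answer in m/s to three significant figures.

61.8 m/s

Horizontal component vₓ = 60.50 cos 56.0° = 33.83 m/s; vertical v_y0 = 60.50 sin 56.0° = 50.16 m/s.
With up positive and y = 0 at the ground: y(t) = 7.92 + (50.16) t − 4.905 t². Setting y = 0 and taking the positive root: t = [50.16 + √(50.16² + 2·9.81·7.92)] / 9.81 = (50.16 + 51.68) / 9.81 = 10.38 s.
Vertical velocity at impact: v_y = v_y0 − g t = 50.16 − 9.81 × 10.38 = −51.68 m/s.
Speed: |v| = √(vₓ² + v_y²) = √(33.83² + 51.68²) = 61.77 m/s.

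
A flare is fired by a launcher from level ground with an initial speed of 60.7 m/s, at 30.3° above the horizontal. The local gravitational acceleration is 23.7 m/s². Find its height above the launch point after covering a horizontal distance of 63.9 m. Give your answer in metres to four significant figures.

Components: vₓ = 60.70 cos 30.3° = 52.41 m/s, v_y0 = 60.70 sin 30.3° = 30.62 m/s.
x = vₓ t ⇒ t = 63.9/52.41 = 1.219 s.
Height: y = v_y0 t − ½ g t² = 30.62 × 1.219 − 11.85 × 1.219² = 37.34 − 17.62 = 19.72 m.

19.72 m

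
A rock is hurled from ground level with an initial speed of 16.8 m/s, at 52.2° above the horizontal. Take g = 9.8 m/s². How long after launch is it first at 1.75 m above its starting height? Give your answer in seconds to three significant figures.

vₓ = 16.80 cos 52.2° = 10.30 m/s; v_y0 = 16.80 sin 52.2° = 13.27 m/s.
Require v_y0 t − ½ g t² = 1.75, i.e. 4.900 t² − 13.27 t + 1.75 = 0.
Quadratic formula: t = (13.27 ± √141.92) / 9.80 = (13.27 ± 11.91) / 9.80 → t = 0.1390 s or 2.570 s.
The first (ascending) time is 0.1390 s.

0.139 s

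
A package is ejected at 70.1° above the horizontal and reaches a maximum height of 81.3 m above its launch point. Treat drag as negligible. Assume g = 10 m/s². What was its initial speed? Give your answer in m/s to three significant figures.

42.9 m/s

At the peak v_y = 0, so v_y0 = √(2gH) = √(2 × 10.0 × 81.3) = 40.32 m/s.
v_y0 = v₀ sin θ ⇒ v₀ = 40.32 / sin 70.1° = 42.88 m/s.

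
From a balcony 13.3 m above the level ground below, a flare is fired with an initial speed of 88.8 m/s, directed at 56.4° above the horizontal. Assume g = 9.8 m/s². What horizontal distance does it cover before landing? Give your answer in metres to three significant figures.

750 m

vₓ = 88.80 cos 56.4° = 49.14 m/s; v_y0 = 88.80 sin 56.4° = 73.96 m/s.
With up positive and y = 0 at the ground: y(t) = 13.3 + (73.96) t − 4.900 t². Setting y = 0 and taking the positive root: t = [73.96 + √(73.96² + 2·9.80·13.3)] / 9.80 = (73.96 + 75.71) / 9.80 = 15.27 s.
Horizontal distance: R = vₓ t = 49.14 × 15.27 = 750.5 m.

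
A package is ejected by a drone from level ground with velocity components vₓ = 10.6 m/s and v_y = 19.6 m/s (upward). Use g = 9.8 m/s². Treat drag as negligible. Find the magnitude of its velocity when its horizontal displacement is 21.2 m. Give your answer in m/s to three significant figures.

10.6 m/s

x = vₓ t ⇒ t = 21.2/10.60 = 2.000 s.
Vertical velocity there: v_y = v_y0 − g t = 19.60 − 9.80 × 2.000 = 0.000 m/s.
Speed: √(vₓ² + v_y²) = √(10.60² + 0.000²) = 10.60 m/s.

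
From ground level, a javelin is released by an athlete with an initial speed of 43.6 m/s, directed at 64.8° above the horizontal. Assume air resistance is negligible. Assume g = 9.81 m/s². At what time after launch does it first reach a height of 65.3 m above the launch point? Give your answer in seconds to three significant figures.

2.33 s

Resolve: vₓ = 43.60 cos 64.8° = 18.56 m/s and v_y0 = 43.60 sin 64.8° = 39.45 m/s.
Set y = v_y0 t − ½ g t² = 65.3: 4.905 t² − 39.45 t + 65.3 = 0.
t = [39.45 ± √(39.45² − 2·9.81·65.3)] / 9.81 = (39.45 ± 16.59) / 9.81, so t = 2.331 s or t = 5.712 s.
The first (ascending) time is 2.331 s.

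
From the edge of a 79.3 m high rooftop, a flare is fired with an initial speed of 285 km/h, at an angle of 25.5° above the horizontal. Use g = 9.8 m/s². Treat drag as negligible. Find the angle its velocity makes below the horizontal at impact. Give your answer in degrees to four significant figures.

36.10°

Convert: 285 km/h = 285/3.6 = 79.17 m/s.
Components: vₓ = 79.17 cos 25.5° = 71.45 m/s, v_y0 = 79.17 sin 25.5° = 34.08 m/s.
The projectile lands when y = 79.3 + (34.08) t − ½·9.80·t² = 0. Positive root: t = (34.08 + √(34.08² + 2·9.80·79.3)) / 9.80 = (34.08 + 52.11) / 9.80 = 8.796 s.
At impact: v_y = v_y0 − g t = −52.11 m/s; vₓ = 71.45 m/s.
Angle below horizontal: arctan(|v_y|/vₓ) = arctan(52.11/71.45) = 36.10°.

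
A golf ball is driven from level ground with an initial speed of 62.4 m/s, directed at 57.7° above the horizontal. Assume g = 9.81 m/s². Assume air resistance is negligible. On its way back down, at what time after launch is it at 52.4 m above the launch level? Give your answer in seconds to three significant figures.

9.65 s

Horizontal component vₓ = 62.40 cos 57.7° = 33.34 m/s; vertical v_y0 = 62.40 sin 57.7° = 52.74 m/s.
Set y = v_y0 t − ½ g t² = 52.4: 4.905 t² − 52.74 t + 52.4 = 0.
Quadratic formula: t = (52.74 ± √1753.9) / 9.81 = (52.74 ± 41.88) / 9.81 → t = 1.108 s or 9.646 s.
The descending-branch root is 9.646 s.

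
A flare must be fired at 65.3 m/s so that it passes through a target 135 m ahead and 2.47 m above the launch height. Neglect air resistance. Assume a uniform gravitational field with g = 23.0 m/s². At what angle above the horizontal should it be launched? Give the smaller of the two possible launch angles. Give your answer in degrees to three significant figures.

Trajectory: y = x tanθ − g x² (1 + tan²θ)/(2v₀²). With x = 135, y = 2.47, v₀ = 65.3, g = 23.0:
49.15 tan²θ − 135 tanθ + (51.62) = 0.
tanθ = [135 ± √(135² − 4 × 49.15 × (51.62))] / (2 × 49.15) = (135 ± 89.87) / 98.30, giving tanθ = 0.4591 or 2.287.
θ = 24.66° or 66.39°; the smaller is 24.66°.

24.7°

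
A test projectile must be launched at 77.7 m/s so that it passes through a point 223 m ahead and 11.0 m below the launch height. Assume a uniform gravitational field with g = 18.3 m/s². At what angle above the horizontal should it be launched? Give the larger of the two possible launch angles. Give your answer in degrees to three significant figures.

Trajectory: y = x tanθ − g x² (1 + tan²θ)/(2v₀²). With x = 223, y = −11.0, v₀ = 77.7, g = 18.3:
75.37 tan²θ − 223 tanθ + (64.37) = 0.
tanθ = [223 ± √(223² − 4 × 75.37 × (64.37))] / (2 × 75.37) = (223 ± 174.1) / 150.7, giving tanθ = 0.3242 or 2.635.
θ = 17.96° or 69.22°; the larger is 69.22°.

69.2°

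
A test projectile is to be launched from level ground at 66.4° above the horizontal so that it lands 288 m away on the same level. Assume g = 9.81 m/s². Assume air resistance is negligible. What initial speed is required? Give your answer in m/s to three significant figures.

62.1 m/s

Level-ground range: R = v₀² sin(2θ)/g, so v₀ = √(gR / sin 2θ).
v₀ = √(9.81 × 288 / sin 132.8°) = √(2825 / 0.7337) = √3850.6 = 62.05 m/s.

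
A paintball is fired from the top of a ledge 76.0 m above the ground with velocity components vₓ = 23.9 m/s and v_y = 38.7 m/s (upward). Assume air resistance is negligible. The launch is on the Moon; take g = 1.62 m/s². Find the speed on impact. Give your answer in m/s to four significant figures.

Vertical motion (up positive, ground at y = 0): 0.8100 t² − (38.70) t − 76.0 = 0, so t = (38.70 + √(38.70² + 2·1.62·76.0)) / 1.62 = (38.70 + 41.76) / 1.62 = 49.67 s.
Vertical velocity at impact: v_y = v_y0 − g t = 38.70 − 1.62 × 49.67 = −41.76 m/s.
Speed: |v| = √(vₓ² + v_y²) = √(23.90² + 41.76²) = 48.12 m/s.

48.12 m/s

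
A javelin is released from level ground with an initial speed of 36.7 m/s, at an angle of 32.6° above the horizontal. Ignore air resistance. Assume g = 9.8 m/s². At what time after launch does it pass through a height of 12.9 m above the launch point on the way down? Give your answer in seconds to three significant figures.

3.22 s

vₓ = 36.70 cos 32.6° = 30.92 m/s; v_y0 = 36.70 sin 32.6° = 19.77 m/s.
Height y(t) = 19.77 t − 4.900 t² = 12.9 gives 4.900 t² − 19.77 t + 12.9 = 0.
Quadratic formula: t = (19.77 ± √138.13) / 9.80 = (19.77 ± 11.75) / 9.80 → t = 0.8184 s or 3.217 s.
The descending-branch root is 3.217 s.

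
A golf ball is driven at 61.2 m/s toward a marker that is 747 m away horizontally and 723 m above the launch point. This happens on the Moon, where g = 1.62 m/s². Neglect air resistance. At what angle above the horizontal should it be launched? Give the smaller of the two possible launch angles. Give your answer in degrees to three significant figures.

Trajectory: y = x tanθ − g x² (1 + tan²θ)/(2v₀²). With x = 747, y = 723, v₀ = 61.2, g = 1.62:
120.7 tan²θ − 747 tanθ + (843.7) = 0.
tanθ = [747 ± √(747² − 4 × 120.7 × (843.7))] / (2 × 120.7) = (747 ± 388.3) / 241.4, giving tanθ = 1.486 or 4.704.
θ = 56.07° or 78.00°; the smaller is 56.07°.

56.1°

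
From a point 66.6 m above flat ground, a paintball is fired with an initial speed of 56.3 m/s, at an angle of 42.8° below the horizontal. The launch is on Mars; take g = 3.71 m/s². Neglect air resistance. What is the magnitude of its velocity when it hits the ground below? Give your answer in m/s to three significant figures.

60.5 m/s

vₓ = 56.30 cos 42.8° = 41.31 m/s; v_y0 = −38.25 m/s (downward).
The projectile lands when y = 66.6 + (−38.25) t − ½·3.71·t² = 0. Positive root: t = (−38.25 + √(38.25² + 2·3.71·66.6)) / 3.71 = (−38.25 + 44.24) / 3.71 = 1.615 s.
Vertical velocity at impact: v_y = v_y0 − g t = −38.25 − 3.71 × 1.615 = −44.24 m/s.
Speed: |v| = √(vₓ² + v_y²) = √(41.31² + 44.24²) = 60.53 m/s.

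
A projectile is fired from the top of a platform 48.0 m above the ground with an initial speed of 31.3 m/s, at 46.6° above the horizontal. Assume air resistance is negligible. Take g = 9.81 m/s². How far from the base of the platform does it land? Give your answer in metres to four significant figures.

133.6 m

Horizontal component vₓ = 31.30 cos 46.6° = 21.51 m/s; vertical v_y0 = 31.30 sin 46.6° = 22.74 m/s.
The projectile lands when y = 48.0 + (22.74) t − ½·9.81·t² = 0. Positive root: t = (22.74 + √(22.74² + 2·9.81·48.0)) / 9.81 = (22.74 + 38.20) / 9.81 = 6.212 s.
Horizontal distance: R = vₓ t = 21.51 × 6.212 = 133.6 m.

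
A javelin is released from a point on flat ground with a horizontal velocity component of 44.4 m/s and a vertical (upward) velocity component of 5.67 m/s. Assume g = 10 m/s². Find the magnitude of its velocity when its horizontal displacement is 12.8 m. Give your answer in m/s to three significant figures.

44.5 m/s

x = vₓ t ⇒ t = 12.8/44.40 = 0.2883 s.
Vertical velocity there: v_y = v_y0 − g t = 5.670 − 10.0 × 0.2883 = 2.787 m/s.
Speed: √(vₓ² + v_y²) = √(44.40² + 2.787²) = 44.49 m/s.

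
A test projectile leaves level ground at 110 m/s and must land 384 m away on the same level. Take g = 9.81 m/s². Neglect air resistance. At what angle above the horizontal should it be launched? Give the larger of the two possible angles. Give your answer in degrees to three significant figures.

Level-ground range R = v₀² sin(2θ)/g ⇒ sin(2θ) = gR/v₀² = 9.81 × 384 / 110² = 0.3113.
2θ = 18.14° or 180° − 18.14° = 161.9°, so θ = 9.070° or 80.93°.
The larger angle is 80.93°.

80.9°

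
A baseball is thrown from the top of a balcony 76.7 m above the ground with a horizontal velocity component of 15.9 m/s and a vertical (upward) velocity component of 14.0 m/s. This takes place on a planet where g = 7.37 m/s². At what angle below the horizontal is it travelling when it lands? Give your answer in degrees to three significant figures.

The projectile lands when y = 76.7 + (14.00) t − ½·7.37·t² = 0. Positive root: t = (14.00 + √(14.00² + 2·7.37·76.7)) / 7.37 = (14.00 + 36.42) / 7.37 = 6.842 s.
At impact: v_y = v_y0 − g t = −36.42 m/s; vₓ = 15.90 m/s.
Angle below horizontal: arctan(|v_y|/vₓ) = arctan(36.42/15.90) = 66.42°.

66.4°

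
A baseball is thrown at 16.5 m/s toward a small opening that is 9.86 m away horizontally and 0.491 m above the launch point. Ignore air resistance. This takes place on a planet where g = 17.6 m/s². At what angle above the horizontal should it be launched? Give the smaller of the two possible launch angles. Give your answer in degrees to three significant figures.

23.1°

Trajectory: y = x tanθ − g x² (1 + tan²θ)/(2v₀²). With x = 9.86, y = 0.491, v₀ = 16.5, g = 17.6:
3.142 tan²θ − 9.86 tanθ + (3.633) = 0.
tanθ = [9.86 ± √(9.86² − 4 × 3.142 × (3.633))] / (2 × 3.142) = (9.86 ± 7.180) / 6.285, giving tanθ = 0.4265 or 2.711.
θ = 23.10° or 69.75°; the smaller is 23.10°.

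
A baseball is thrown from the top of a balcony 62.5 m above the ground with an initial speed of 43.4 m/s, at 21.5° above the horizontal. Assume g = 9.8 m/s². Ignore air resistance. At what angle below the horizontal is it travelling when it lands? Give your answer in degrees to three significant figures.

43.6°

Components: vₓ = 43.40 cos 21.5° = 40.38 m/s, v_y0 = 43.40 sin 21.5° = 15.91 m/s.
The projectile lands when y = 62.5 + (15.91) t − ½·9.80·t² = 0. Positive root: t = (15.91 + √(15.91² + 2·9.80·62.5)) / 9.80 = (15.91 + 38.44) / 9.80 = 5.546 s.
At impact: v_y = v_y0 − g t = −38.44 m/s; vₓ = 40.38 m/s.
Angle below horizontal: arctan(|v_y|/vₓ) = arctan(38.44/40.38) = 43.59°.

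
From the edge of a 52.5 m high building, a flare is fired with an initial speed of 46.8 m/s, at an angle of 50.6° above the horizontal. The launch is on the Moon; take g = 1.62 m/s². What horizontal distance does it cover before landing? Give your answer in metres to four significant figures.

1368 m

Components: vₓ = 46.80 cos 50.6° = 29.71 m/s, v_y0 = 46.80 sin 50.6° = 36.16 m/s.
With up positive and y = 0 at the ground: y(t) = 52.5 + (36.16) t − 0.8100 t². Setting y = 0 and taking the positive root: t = [36.16 + √(36.16² + 2·1.62·52.5)] / 1.62 = (36.16 + 38.44) / 1.62 = 46.05 s.
Horizontal distance: R = vₓ t = 29.71 × 46.05 = 1368 m.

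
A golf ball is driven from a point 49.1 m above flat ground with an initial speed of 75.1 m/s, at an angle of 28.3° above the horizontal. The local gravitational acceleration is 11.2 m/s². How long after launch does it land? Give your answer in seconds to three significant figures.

7.52 s

vₓ = 75.10 cos 28.3° = 66.12 m/s; v_y0 = 75.10 sin 28.3° = 35.60 m/s.
Vertical motion (up positive, ground at y = 0): 5.600 t² − (35.60) t − 49.1 = 0, so t = (35.60 + √(35.60² + 2·11.2·49.1)) / 11.2 = (35.60 + 48.66) / 11.2 = 7.523 s.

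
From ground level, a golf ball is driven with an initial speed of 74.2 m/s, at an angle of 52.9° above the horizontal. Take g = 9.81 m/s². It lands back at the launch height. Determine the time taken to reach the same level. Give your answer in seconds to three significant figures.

Resolve: vₓ = 74.20 cos 52.9° = 44.76 m/s and v_y0 = 74.20 sin 52.9° = 59.18 m/s.
It returns to y = 0 when t = 2 v_y0 / g = 2(59.18)/9.81 = 12.07 s.

12.1 s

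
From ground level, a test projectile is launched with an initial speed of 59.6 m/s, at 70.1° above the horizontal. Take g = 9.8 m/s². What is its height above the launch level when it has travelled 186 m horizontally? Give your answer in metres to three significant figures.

vₓ = 59.60 cos 70.1° = 20.29 m/s; v_y0 = 59.60 sin 70.1° = 56.04 m/s.
x = vₓ t ⇒ t = 186/20.29 = 9.169 s.
Height: y = v_y0 t − ½ g t² = 56.04 × 9.169 − 4.900 × 9.169² = 513.8 − 411.9 = 101.9 m.

102 m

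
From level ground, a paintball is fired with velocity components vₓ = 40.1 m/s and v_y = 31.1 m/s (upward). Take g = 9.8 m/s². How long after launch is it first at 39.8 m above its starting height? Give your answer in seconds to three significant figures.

Require v_y0 t − ½ g t² = 39.8, i.e. 4.900 t² − 31.10 t + 39.8 = 0.
t = [31.10 ± √(31.10² − 2·9.80·39.8)] / 9.80 = (31.10 ± 13.68) / 9.80, so t = 1.778 s or t = 4.569 s.
The first (ascending) time is 1.778 s.

1.78 s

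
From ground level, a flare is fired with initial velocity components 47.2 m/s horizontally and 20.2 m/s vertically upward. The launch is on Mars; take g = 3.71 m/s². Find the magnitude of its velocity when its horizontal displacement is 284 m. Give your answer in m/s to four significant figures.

At x = 284 m, t = x/vₓ = 284/47.20 = 6.017 s.
Vertical velocity there: v_y = v_y0 − g t = 20.20 − 3.71 × 6.017 = −2.123 m/s.
Speed: √(vₓ² + v_y²) = √(47.20² + 2.123²) = 47.25 m/s.

47.25 m/s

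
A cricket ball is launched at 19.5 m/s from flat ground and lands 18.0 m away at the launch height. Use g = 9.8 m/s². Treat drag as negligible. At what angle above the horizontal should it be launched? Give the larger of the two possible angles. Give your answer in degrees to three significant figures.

76.2°

Level-ground range R = v₀² sin(2θ)/g ⇒ sin(2θ) = gR/v₀² = 9.80 × 18.0 / 19.5² = 0.4639.
2θ = 27.64° or 180° − 27.64° = 152.4°, so θ = 13.82° or 76.18°.
The larger angle is 76.18°.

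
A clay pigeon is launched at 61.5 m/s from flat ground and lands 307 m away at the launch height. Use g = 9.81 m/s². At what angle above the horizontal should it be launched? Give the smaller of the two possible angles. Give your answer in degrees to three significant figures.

Level-ground range R = v₀² sin(2θ)/g ⇒ sin(2θ) = gR/v₀² = 9.81 × 307 / 61.5² = 0.7963.
2θ = 52.77° or 180° − 52.77° = 127.2°, so θ = 26.39° or 63.61°.
The smaller angle is 26.39°.

26.4°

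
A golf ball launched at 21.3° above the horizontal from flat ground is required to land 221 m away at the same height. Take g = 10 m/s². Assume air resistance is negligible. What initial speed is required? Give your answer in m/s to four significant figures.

57.14 m/s

From R = (v₀² / g) sin 2θ: v₀ = √(gR / sin 2θ).
v₀ = √(10.0 × 221 / sin 42.60°) = √(2210 / 0.6769) = √3265.0 = 57.14 m/s.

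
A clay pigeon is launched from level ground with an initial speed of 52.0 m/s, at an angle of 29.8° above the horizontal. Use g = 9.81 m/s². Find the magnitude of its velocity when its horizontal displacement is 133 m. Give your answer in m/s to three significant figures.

45.2 m/s

Components: vₓ = 52.00 cos 29.8° = 45.12 m/s, v_y0 = 52.00 sin 29.8° = 25.84 m/s.
At x = 133 m, t = x/vₓ = 133/45.12 = 2.947 s.
Vertical velocity there: v_y = v_y0 − g t = 25.84 − 9.81 × 2.947 = −3.072 m/s.
Speed: √(vₓ² + v_y²) = √(45.12² + 3.072²) = 45.23 m/s.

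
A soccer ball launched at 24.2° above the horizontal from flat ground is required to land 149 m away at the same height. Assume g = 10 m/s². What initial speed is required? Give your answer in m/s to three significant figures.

44.6 m/s

Level-ground range: R = v₀² sin(2θ)/g, so v₀ = √(gR / sin 2θ).
v₀ = √(10.0 × 149 / sin 48.40°) = √(1490 / 0.7478) = √1992.5 = 44.64 m/s.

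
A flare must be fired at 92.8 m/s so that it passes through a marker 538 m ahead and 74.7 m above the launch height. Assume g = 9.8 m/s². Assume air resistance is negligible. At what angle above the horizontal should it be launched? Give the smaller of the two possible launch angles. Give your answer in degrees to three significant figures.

Trajectory: y = x tanθ − g x² (1 + tan²θ)/(2v₀²). With x = 538, y = 74.7, v₀ = 92.8, g = 9.80:
164.7 tan²θ − 538 tanθ + (239.4) = 0.
tanθ = [538 ± √(538² − 4 × 164.7 × (239.4))] / (2 × 164.7) = (538 ± 363.0) / 329.4, giving tanθ = 0.5314 or 2.735.
θ = 27.99° or 69.92°; the smaller is 27.99°.

28.0°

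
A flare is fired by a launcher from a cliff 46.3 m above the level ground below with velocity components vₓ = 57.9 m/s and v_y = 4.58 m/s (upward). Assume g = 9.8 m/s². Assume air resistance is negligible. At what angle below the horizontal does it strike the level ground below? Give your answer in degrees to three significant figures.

With up positive and y = 0 at the ground: y(t) = 46.3 + (4.580) t − 4.900 t². Setting y = 0 and taking the positive root: t = [4.580 + √(4.580² + 2·9.80·46.3)] / 9.80 = (4.580 + 30.47) / 9.80 = 3.577 s.
At impact: v_y = v_y0 − g t = −30.47 m/s; vₓ = 57.90 m/s.
Angle below horizontal: arctan(|v_y|/vₓ) = arctan(30.47/57.90) = 27.76°.

27.8°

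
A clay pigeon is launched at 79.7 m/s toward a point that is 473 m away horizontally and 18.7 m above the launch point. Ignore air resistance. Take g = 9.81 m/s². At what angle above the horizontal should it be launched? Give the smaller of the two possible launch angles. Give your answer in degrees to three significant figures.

Trajectory: y = x tanθ − g x² (1 + tan²θ)/(2v₀²). With x = 473, y = 18.7, v₀ = 79.7, g = 9.81:
172.8 tan²θ − 473 tanθ + (191.5) = 0.
tanθ = [473 ± √(473² − 4 × 172.8 × (191.5))] / (2 × 172.8) = (473 ± 302.4) / 345.5, giving tanθ = 0.4939 or 2.244.
θ = 26.28° or 65.98°; the smaller is 26.28°.

26.3°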